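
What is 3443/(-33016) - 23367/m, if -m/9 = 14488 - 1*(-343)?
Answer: 103972225/1468980888 ≈ 0.070778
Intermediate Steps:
m = -133479 (m = -9*(14488 - 1*(-343)) = -9*(14488 + 343) = -9*14831 = -133479)
3443/(-33016) - 23367/m = 3443/(-33016) - 23367/(-133479) = 3443*(-1/33016) - 23367*(-1/133479) = -3443/33016 + 7789/44493 = 103972225/1468980888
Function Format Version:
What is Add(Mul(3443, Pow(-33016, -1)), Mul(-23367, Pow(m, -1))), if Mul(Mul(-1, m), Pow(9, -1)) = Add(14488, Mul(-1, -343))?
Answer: Rational(103972225, 1468980888) ≈ 0.070778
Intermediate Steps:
m = -133479 (m = Mul(-9, Add(14488, Mul(-1, -343))) = Mul(-9, Add(14488, 343)) = Mul(-9, 14831) = -133479)
Add(Mul(3443, Pow(-33016, -1)), Mul(-23367, Pow(m, -1))) = Add(Mul(3443, Pow(-33016, -1)), Mul(-23367, Pow(-133479, -1))) = Add(Mul(3443, Rational(-1, 33016)), Mul(-23367, Rational(-1, 133479))) = Add(Rational(-3443, 33016), Rational(7789, 44493)) = Rational(103972225, 1468980888)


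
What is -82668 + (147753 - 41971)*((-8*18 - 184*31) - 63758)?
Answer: -7363144560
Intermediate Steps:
-82668 + (147753 - 41971)*((-8*18 - 184*31) - 63758) = -82668 + 105782*((-144 - 5704) - 63758) = -82668 + 105782*(-5848 - 63758) = -82668 + 105782*(-69606) = -82668 - 7363061892 = -7363144560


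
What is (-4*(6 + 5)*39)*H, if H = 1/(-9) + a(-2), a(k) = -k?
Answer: -9724/3 ≈ -3241.3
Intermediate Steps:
H = 17/9 (H = 1/(-9) - 1*(-2) = -⅑ + 2 = 17/9 ≈ 1.8889)
(-4*(6 + 5)*39)*H = (-4*(6 + 5)*39)*(17/9) = (-4*11*39)*(17/9) = -44*39*(17/9) = -1716*17/9 = -9724/3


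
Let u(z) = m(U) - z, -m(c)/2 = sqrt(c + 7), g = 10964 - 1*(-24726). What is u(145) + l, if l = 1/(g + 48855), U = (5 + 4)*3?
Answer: -12259024/84545 - 2*sqrt(34) ≈ -156.66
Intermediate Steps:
g = 35690 (g = 10964 + 24726 = 35690)
U = 27 (U = 9*3 = 27)
m(c) = -2*sqrt(7 + c) (m(c) = -2*sqrt(c + 7) = -2*sqrt(7 + c))
u(z) = -z - 2*sqrt(34) (u(z) = -2*sqrt(7 + 27) - z = -2*sqrt(34) - z = -z - 2*sqrt(34))
l = 1/84545 (l = 1/(35690 + 48855) = 1/84545 ≈ 1.1828e-5)
u(145) + l = (-1*145 - 2*sqrt(34)) + 1/84545 = (-145 - 2*sqrt(34)) + 1/84545 = -12259024/84545 - 2*sqrt(34)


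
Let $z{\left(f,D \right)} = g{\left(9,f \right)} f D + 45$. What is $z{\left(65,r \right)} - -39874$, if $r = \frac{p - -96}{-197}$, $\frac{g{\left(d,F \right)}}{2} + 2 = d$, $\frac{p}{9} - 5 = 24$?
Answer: $\frac{7539173}{197} \approx 38270.0$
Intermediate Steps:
$p = 261$ ($p = 45 + 9 \cdot 24 = 45 + 216 = 261$)
$g{\left(d,F \right)} = -4 + 2 d$
$r = - \frac{357}{197}$ ($r = \frac{261 - -96}{-197} = \left(261 + 96\right) \left(- \frac{1}{197}\right) = 357 \left(- \frac{1}{197}\right) = - \frac{357}{197} \approx -1.8122$)
$z{\left(f,D \right)} = 45 + 14 D f$ ($z{\left(f,D \right)} = \left(-4 + 2 \cdot 9\right) f D + 45 = \left(-4 + 18\right) f D + 45 = 14 f D + 45 = 14 D f + 45 = 45 + 14 D f$)
$z{\left(65,r \right)} - -39874 = \left(45 + 14 \left(- \frac{357}{197}\right) 65\right) - -39874 = \left(45 - \frac{324870}{197}\right) + 39874 = - \frac{316005}{197} + 39874 = \frac{7539173}{197}$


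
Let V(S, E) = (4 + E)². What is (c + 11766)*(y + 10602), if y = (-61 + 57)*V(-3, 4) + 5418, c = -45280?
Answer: -528314696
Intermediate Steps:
y = 5162 (y = (-61 + 57)*(4 + 4)² + 5418 = -4*8² + 5418 = -4*64 + 5418 = -256 + 5418 = 5162)
(c + 11766)*(y + 10602) = (-45280 + 11766)*(5162 + 10602) = -33514*15764 = -528314696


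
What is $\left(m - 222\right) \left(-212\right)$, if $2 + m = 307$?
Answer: $-17596$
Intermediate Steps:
$m = 305$ ($m = -2 + 307 = 305$)
$\left(m - 222\right) \left(-212\right) = \left(305 - 222\right) \left(-212\right) = 83 \left(-212\right) = -17596$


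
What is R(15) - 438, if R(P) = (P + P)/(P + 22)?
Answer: -16176/37 ≈ -437.19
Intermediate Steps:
R(P) = 2*P/(22 + P) (R(P) = (2*P)/(22 + P) = 2*P/(22 + P))
R(15) - 438 = 2*15/(22 + 15) - 438 = 2*15/37 - 438 = 2*15*(1/37) - 438 = 30/37 - 438 = -16176/37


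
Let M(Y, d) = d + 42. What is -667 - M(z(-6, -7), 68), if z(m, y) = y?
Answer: -777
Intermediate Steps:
M(Y, d) = 42 + d
-667 - M(z(-6, -7), 68) = -667 - (42 + 68) = -667 - 1*110 = -667 - 110 = -777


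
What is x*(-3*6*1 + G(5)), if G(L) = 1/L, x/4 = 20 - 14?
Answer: -2136/5 ≈ -427.20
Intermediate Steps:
x = 24 (x = 4*(20 - 14) = 4*6 = 24)
x*(-3*6*1 + G(5)) = 24*(-3*6*1 + 1/5) = 24*(-18*1 + 1/5) = 24*(-18 + 1/5) = 24*(-89/5) = -2136/5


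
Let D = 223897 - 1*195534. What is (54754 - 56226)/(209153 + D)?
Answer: -368/59379 ≈ -0.0061975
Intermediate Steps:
D = 28363 (D = 223897 - 195534 = 28363)
(54754 - 56226)/(209153 + D) = (54754 - 56226)/(209153 + 28363) = -1472/237516 = -1472*1/237516 = -368/59379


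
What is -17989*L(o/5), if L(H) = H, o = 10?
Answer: -35978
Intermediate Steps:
-17989*L(o/5) = -179890/5 = -17989*2 = -35978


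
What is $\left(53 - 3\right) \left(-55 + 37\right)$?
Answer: $-900$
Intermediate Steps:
$\left(53 - 3\right) \left(-55 + 37\right) = 50 \left(-18\right) = -900$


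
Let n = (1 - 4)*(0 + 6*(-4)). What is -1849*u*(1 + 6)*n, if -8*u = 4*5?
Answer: 2329740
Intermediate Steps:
u = -5/2 ≈ -2.5000
n = 72 (n = -3*(0 - 24) = -3*(-24) = 72)
-1849*u*(1 + 6)*n = -1849*(-5*(1 + 6)/2)*72 = -1849*(-5/2*7)*72 = -(-64715)*72/2 = -1849*(-1260) = 2329740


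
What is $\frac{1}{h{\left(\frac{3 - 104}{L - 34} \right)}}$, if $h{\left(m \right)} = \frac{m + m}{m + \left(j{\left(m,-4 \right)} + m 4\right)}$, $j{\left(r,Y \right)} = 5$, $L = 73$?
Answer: $\frac{155}{101} \approx 1.5347$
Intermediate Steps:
$h{\left(m \right)} = \frac{2 m}{5 + 5 m}$ ($h{\left(m \right)} = \frac{m + m}{m + \left(5 + m 4\right)} = \frac{2 m}{m + \left(5 + 4 m\right)} = \frac{2 m}{5 + 5 m}$)
$\frac{1}{h{\left(\frac{3 - 104}{L - 34} \right)}} = \frac{1}{\frac{2}{5} \frac{3 - 104}{73 - 34} \frac{1}{1 + \frac{3 - 104}{73 - 34}}} = \frac{1}{\frac{2}{5} \left(- \frac{101}{39}\right) \frac{1}{1 - \frac{101}{39}}} = \frac{1}{\frac{2}{5} \left(- \frac{101}{39}\right) \frac{1}{- \frac{62}{39}}} = \frac{1}{\frac{2}{5} \left(- \frac{101}{39}\right) \left(- \frac{39}{62}\right)} = \frac{1}{\frac{101}{155}} = \frac{155}{101}$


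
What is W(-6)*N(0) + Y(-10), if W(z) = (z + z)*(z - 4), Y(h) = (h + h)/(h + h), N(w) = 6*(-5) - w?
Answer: -3599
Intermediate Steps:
N(w) = -30 - w
Y(h) = 1 (Y(h) = (2*h)/((2*h)) = (2*h)*(1/(2*h)) = 1)
W(z) = 2*z*(-4 + z) (W(z) = (2*z)*(-4 + z) = 2*z*(-4 + z))
W(-6)*N(0) + Y(-10) = (2*(-6)*(-4 - 6))*(-30 - 1*0) + 1 = (2*(-6)*(-10))*(-30 + 0) + 1 = 120*(-30) + 1 = -3600 + 1 = -3599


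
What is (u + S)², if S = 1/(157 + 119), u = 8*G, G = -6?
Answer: 175483009/76176 ≈ 2303.7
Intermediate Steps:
u = -48 (u = 8*(-6) = -48)
S = 1/276 ≈ 0.0036232
(u + S)² = (-48 + 1/276)² = (-13247/276)² = 175483009/76176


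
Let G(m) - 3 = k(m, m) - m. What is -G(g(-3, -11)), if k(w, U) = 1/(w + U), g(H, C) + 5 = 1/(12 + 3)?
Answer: -17387/2220 ≈ -7.8320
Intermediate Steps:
g(H, C) = -74/15 (g(H, C) = -5 + 1/(12 + 3) = -5 + 1/15 = -74/15)
k(w, U) = 1/(U + w)
G(m) = 3 + 1/(2*m) - m (G(m) = 3 + (1/(m + m) - m) = 3 + (1/(2*m) - m) = 3 + 1/(2*m) - m)
-G(g(-3, -11)) = -(3 + 1/(2*(-74/15)) - 1*(-74/15)) = -(3 + (½)*(-15/74) + 74/15) = -(3 - 15/148 + 74/15) = -1*17387/2220 = -17387/2220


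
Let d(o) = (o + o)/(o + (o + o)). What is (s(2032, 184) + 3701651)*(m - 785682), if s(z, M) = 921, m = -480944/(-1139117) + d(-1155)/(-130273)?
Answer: -1295072510759557771703648/445188566823 ≈ -2.9090e+12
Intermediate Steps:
d(o) = 2/3 (d(o) = (2*o)/(o + 2*o) = (2*o)/((3*o)) = (2*o)*(1/(3*o)) = 2/3)
m = 187959774902/445188566823 (m = -480944/(-1139117) + (2/3)/(-130273) = -480944*(-1/1139117) + (2/3)*(-1/130273) = 480944/1139117 - 2/390819 = 187959774902/445188566823 ≈ 0.42220)
(s(2032, 184) + 3701651)*(m - 785682) = (921 + 3701651)*(187959774902/445188566823 - 785682) = 3702572*(-349776455598853384/445188566823) = -1295072510759557771703648/445188566823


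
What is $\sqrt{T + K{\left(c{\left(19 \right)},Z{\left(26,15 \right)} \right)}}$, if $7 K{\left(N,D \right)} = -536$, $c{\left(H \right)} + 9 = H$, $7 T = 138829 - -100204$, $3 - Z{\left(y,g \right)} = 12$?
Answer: $\sqrt{34071} \approx 184.58$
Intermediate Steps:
$Z{\left(y,g \right)} = -9$ ($Z{\left(y,g \right)} = 3 - 12 = -9$)
$T = \frac{239033}{7}$ ($T = \frac{138829 - -100204}{7} = \frac{138829 + 100204}{7} = \frac{1}{7} \cdot 239033 = \frac{239033}{7} \approx 34148.0$)
$c{\left(H \right)} = -9 + H$
$K{\left(N,D \right)} = - \frac{536}{7}$ ($K{\left(N,D \right)} = \frac{1}{7} \left(-536\right) = - \frac{536}{7}$)
$\sqrt{T + K{\left(c{\left(19 \right)},Z{\left(26,15 \right)} \right)}} = \sqrt{\frac{239033}{7} - \frac{536}{7}} = \sqrt{34071}$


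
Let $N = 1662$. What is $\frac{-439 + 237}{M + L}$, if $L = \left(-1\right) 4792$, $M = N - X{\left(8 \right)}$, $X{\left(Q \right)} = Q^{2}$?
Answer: $\frac{101}{1597} \approx 0.063244$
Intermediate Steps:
$M = 1598$ ($M = 1662 - 8^{2} = 1662 - 64 = 1598$)
$L = -4792$
$\frac{-439 + 237}{M + L} = \frac{-439 + 237}{1598 - 4792} = - \frac{202}{-3194} = \left(-202\right) \left(- \frac{1}{3194}\right) = \frac{101}{1597}$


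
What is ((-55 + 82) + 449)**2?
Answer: 226576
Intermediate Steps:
((-55 + 82) + 449)**2 = (27 + 449)**2 = 476**2 = 226576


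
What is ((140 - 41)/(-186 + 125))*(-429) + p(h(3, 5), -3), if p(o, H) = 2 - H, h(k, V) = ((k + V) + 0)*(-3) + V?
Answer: 42776/61 ≈ 701.25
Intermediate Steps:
h(k, V) = -3*k - 2*V (h(k, V) = ((V + k) + 0)*(-3) + V = (V + k)*(-3) + V = (-3*V - 3*k) + V = -3*k - 2*V)
((140 - 41)/(-186 + 125))*(-429) + p(h(3, 5), -3) = ((140 - 41)/(-186 + 125))*(-429) + (2 - 1*(-3)) = (99/(-61))*(-429) + (2 + 3) = (99*(-1/61))*(-429) + 5 = -99/61*(-429) + 5 = 42471/61 + 5 = 42776/61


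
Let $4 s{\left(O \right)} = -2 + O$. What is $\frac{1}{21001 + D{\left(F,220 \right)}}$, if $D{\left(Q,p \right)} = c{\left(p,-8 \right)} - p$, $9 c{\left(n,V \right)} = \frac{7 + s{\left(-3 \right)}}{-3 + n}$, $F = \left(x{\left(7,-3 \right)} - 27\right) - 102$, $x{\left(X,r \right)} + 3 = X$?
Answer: $\frac{7812}{162341195} \approx 4.8121 \cdot 10^{-5}$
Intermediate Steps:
$x{\left(X,r \right)} = -3 + X$
$F = -125$ ($F = \left(\left(-3 + 7\right) - 27\right) - 102 = \left(4 - 27\right) - 102 = -23 - 102 = -125$)
$s{\left(O \right)} = - \frac{1}{2} + \frac{O}{4}$ ($s{\left(O \right)} = \frac{-2 + O}{4} = - \frac{1}{2} + \frac{O}{4}$)
$c{\left(n,V \right)} = \frac{23}{36 \left(-3 + n\right)}$ ($c{\left(n,V \right)} = \frac{\left(7 + \left(- \frac{1}{2} + \frac{1}{4} \left(-3\right)\right)\right) \frac{1}{-3 + n}}{9} = \frac{\left(7 - \frac{5}{4}\right) \frac{1}{-3 + n}}{9} = \frac{\frac{23}{4} \frac{1}{-3 + n}}{9} = \frac{23}{36 \left(-3 + n\right)}$)
$D{\left(Q,p \right)} = - p + \frac{23}{36 \left(-3 + p\right)}$ ($D{\left(Q,p \right)} = \frac{23}{36 \left(-3 + p\right)} - p = - p + \frac{23}{36 \left(-3 + p\right)}$)
$\frac{1}{21001 + D{\left(F,220 \right)}} = \frac{1}{21001 + \frac{\frac{23}{36} - 220 \left(-3 + 220\right)}{-3 + 220}} = \frac{1}{21001 + \frac{\frac{23}{36} - 220 \cdot 217}{217}} = \frac{1}{21001 + \frac{\frac{23}{36} - 47740}{217}} = \frac{1}{21001 + \frac{1}{217} \left(- \frac{1718617}{36}\right)} = \frac{1}{21001 - \frac{1718617}{7812}} = \frac{1}{\frac{162341195}{7812}} = \frac{7812}{162341195}$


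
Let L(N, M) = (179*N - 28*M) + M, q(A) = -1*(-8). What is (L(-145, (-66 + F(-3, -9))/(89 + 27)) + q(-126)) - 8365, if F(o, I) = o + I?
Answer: -1989043/58 ≈ -34294.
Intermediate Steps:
F(o, I) = I + o
q(A) = 8
L(N, M) = -27*M + 179*N (L(N, M) = (-28*M + 179*N) + M = -27*M + 179*N)
(L(-145, (-66 + F(-3, -9))/(89 + 27)) + q(-126)) - 8365 = ((-27*(-66 + (-9 - 3))/(89 + 27) + 179*(-145)) + 8) - 8365 = ((-27*(-66 - 12)/116 - 25955) + 8) - 8365 = ((-(-2106)/116 - 25955) + 8) - 8365 = ((-27*(-39/58) - 25955) + 8) - 8365 = ((1053/58 - 25955) + 8) - 8365 = (-1504337/58 + 8) - 8365 = -1503873/58 - 8365 = -1989043/58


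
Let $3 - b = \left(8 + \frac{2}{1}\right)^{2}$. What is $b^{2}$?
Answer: $9409$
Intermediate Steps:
$b = -97$ ($b = 3 - \left(8 + \frac{2}{1}\right)^{2} = 3 - \left(8 + 2 \cdot 1\right)^{2} = 3 - \left(8 + 2\right)^{2} = 3 - 10^{2} = 3 - 100 = -97$)
$b^{2} = \left(-97\right)^{2} = 9409$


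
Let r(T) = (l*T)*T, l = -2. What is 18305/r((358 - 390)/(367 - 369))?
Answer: -18305/512 ≈ -35.752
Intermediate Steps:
r(T) = -2*T² (r(T) = (-2*T)*T = -2*T²)
18305/r((358 - 390)/(367 - 369)) = 18305/((-2*(358 - 390)²/(367 - 369)²)) = 18305/((-2*(-32/(-2))²)) = 18305/((-2*(-32*(-½))²)) = 18305/((-2*16²)) = 18305/((-2*256)) = 18305/(-512) = 18305*(-1/512) = -18305/512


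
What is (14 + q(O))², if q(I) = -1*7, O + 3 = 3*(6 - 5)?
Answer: 49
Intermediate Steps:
O = 0 (O = -3 + 3*(6 - 5) = -3 + 3*1 = -3 + 3 = 0)
q(I) = -7
(14 + q(O))² = (14 - 7)² = 7² = 49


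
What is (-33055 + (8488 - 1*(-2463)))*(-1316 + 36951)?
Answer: -787676040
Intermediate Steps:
(-33055 + (8488 - 1*(-2463)))*(-1316 + 36951) = (-33055 + (8488 + 2463))*35635 = (-33055 + 10951)*35635 = -22104*35635 = -787676040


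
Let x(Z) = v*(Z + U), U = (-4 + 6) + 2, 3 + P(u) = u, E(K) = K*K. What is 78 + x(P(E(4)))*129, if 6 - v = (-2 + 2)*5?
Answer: 13236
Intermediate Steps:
E(K) = K²
P(u) = -3 + u
U = 4 (U = 2 + 2 = 4)
v = 6 (v = 6 - (-2 + 2)*5 = 6 - 0*5 = 6 - 1*0 = 6 + 0 = 6)
x(Z) = 24 + 6*Z (x(Z) = 6*(Z + 4) = 6*(4 + Z) = 24 + 6*Z)
78 + x(P(E(4)))*129 = 78 + (24 + 6*(-3 + 4²))*129 = 78 + (24 + 6*(-3 + 16))*129 = 78 + (24 + 6*13)*129 = 78 + (24 + 78)*129 = 78 + 102*129 = 78 + 13158 = 13236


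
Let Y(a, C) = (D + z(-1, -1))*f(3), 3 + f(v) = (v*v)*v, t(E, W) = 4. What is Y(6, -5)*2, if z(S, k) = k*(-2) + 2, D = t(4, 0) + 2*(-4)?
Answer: 0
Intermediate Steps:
D = -4 (D = 4 + 2*(-4) = 4 - 8 = -4)
z(S, k) = 2 - 2*k (z(S, k) = -2*k + 2 = 2 - 2*k)
f(v) = -3 + v³ (f(v) = -3 + (v*v)*v = -3 + v²*v = -3 + v³)
Y(a, C) = 0 (Y(a, C) = (-4 + (2 - 2*(-1)))*(-3 + 3³) = (-4 + (2 + 2))*(-3 + 27) = (-4 + 4)*24 = 0*24 = 0)
Y(6, -5)*2 = 0*2 = 0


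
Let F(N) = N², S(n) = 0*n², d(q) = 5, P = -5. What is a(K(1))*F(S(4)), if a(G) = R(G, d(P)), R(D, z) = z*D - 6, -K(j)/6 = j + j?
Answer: 0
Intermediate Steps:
K(j) = -12*j (K(j) = -6*(j + j) = -12*j)
R(D, z) = -6 + D*z (R(D, z) = D*z - 6 = -6 + D*z)
S(n) = 0
a(G) = -6 + 5*G (a(G) = -6 + G*5 = -6 + 5*G)
a(K(1))*F(S(4)) = (-6 + 5*(-12*1))*0² = (-6 + 5*(-12))*0 = (-6 - 60)*0 = -66*0 = 0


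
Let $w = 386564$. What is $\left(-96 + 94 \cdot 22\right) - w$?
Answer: $-384592$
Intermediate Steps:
$\left(-96 + 94 \cdot 22\right) - w = \left(-96 + 94 \cdot 22\right) - 386564 = \left(-96 + 2068\right) - 386564 = 1972 - 386564 = -384592$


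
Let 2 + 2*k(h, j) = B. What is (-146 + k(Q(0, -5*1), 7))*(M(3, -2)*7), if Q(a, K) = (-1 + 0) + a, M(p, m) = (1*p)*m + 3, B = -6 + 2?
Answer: 3129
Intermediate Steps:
B = -4
M(p, m) = 3 + m*p (M(p, m) = p*m + 3 = m*p + 3 = 3 + m*p)
Q(a, K) = -1 + a
k(h, j) = -3 (k(h, j) = -1 + (½)*(-4) = -1 - 2 = -3)
(-146 + k(Q(0, -5*1), 7))*(M(3, -2)*7) = (-146 - 3)*((3 - 2*3)*7) = -149*(3 - 6)*7 = -(-447)*7 = -149*(-21) = 3129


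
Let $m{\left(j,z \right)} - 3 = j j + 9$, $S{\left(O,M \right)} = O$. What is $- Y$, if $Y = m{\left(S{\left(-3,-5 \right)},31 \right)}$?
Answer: $-21$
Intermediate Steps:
$m{\left(j,z \right)} = 12 + j^{2}$ ($m{\left(j,z \right)} = 3 + \left(j j + 9\right) = 3 + \left(j^{2} + 9\right) = 3 + \left(9 + j^{2}\right) = 12 + j^{2}$)
$Y = 21$ ($Y = 12 + \left(-3\right)^{2} = 12 + 9 = 21$)
$- Y = \left(-1\right) 21 = -21$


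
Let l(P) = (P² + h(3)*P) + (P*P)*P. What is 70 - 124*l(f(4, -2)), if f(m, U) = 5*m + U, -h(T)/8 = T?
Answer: -709706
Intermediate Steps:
h(T) = -8*T
f(m, U) = U + 5*m
l(P) = P² + P³ - 24*P (l(P) = (P² + (-8*3)*P) + (P*P)*P = (P² - 24*P) + P²*P = (P² - 24*P) + P³ = P² + P³ - 24*P)
70 - 124*l(f(4, -2)) = 70 - 124*(-2 + 5*4)*(-24 + (-2 + 5*4) + (-2 + 5*4)²) = 70 - 124*(-2 + 20)*(-24 + (-2 + 20) + (-2 + 20)²) = 70 - 2232*(-24 + 18 + 18²) = 70 - 2232*(-24 + 18 + 324) = 70 - 2232*318 = 70 - 124*5724 = 70 - 709776 = -709706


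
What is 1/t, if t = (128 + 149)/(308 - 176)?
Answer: 132/277 ≈ 0.47653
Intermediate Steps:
t = 277/132 ≈ 2.0985
1/t = 1/(277/132) = 132/277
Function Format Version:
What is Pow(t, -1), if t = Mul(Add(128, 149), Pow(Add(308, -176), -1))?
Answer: Rational(132, 277) ≈ 0.47653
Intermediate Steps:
t = Rational(277, 132) (t = Mul(277, Pow(132, -1)) = Mul(277, Rational(1, 132)) = Rational(277, 132) ≈ 2.0985)
Pow(t, -1) = Pow(Rational(277, 132), -1) = Rational(132, 277)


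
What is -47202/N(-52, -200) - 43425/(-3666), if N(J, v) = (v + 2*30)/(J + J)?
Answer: -1499195319/42770 ≈ -35053.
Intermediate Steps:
N(J, v) = (60 + v)/(2*J) (N(J, v) = (v + 60)/((2*J)) = (60 + v)*(1/(2*J)) = (60 + v)/(2*J))
-47202/N(-52, -200) - 43425/(-3666) = -47202*(-104/(60 - 200)) - 43425/(-3666) = -47202/((½)*(-1/52)*(-140)) - 43425*(-1/3666) = -47202/35/26 + 14475/1222 = -47202*26/35 + 14475/1222 = -1227252/35 + 14475/1222 = -1499195319/42770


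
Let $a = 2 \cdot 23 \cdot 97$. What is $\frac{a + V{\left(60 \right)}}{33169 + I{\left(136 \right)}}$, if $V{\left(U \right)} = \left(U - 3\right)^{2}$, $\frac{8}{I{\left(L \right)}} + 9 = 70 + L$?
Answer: $\frac{1519067}{6534301} \approx 0.23248$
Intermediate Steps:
$I{\left(L \right)} = \frac{8}{61 + L}$ ($I{\left(L \right)} = \frac{8}{-9 + \left(70 + L\right)} = \frac{8}{61 + L}$)
$a = 4462$ ($a = 46 \cdot 97 = 4462$)
$V{\left(U \right)} = \left(-3 + U\right)^{2}$
$\frac{a + V{\left(60 \right)}}{33169 + I{\left(136 \right)}} = \frac{4462 + \left(-3 + 60\right)^{2}}{33169 + \frac{8}{61 + 136}} = \frac{4462 + 57^{2}}{33169 + \frac{8}{197}} = \frac{4462 + 3249}{33169 + 8 \cdot \frac{1}{197}} = \frac{7711}{33169 + \frac{8}{197}} = \frac{7711}{\frac{6534301}{197}} = 7711 \cdot \frac{197}{6534301} = \frac{1519067}{6534301}$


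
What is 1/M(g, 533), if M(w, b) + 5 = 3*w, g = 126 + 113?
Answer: 1/712 ≈ 0.0014045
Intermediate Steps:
g = 239
M(w, b) = -5 + 3*w
1/M(g, 533) = 1/(-5 + 3*239) = 1/(-5 + 717) = 1/712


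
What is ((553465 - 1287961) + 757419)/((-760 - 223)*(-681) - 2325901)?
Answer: -22923/1656478 ≈ -0.013838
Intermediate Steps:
((553465 - 1287961) + 757419)/((-760 - 223)*(-681) - 2325901) = (-734496 + 757419)/(-983*(-681) - 2325901) = 22923/(669423 - 2325901) = 22923/(-1656478) = 22923*(-1/1656478) = -22923/1656478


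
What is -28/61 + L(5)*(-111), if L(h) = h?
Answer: -33883/61 ≈ -555.46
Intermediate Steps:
-28/61 + L(5)*(-111) = -28/61 + 5*(-111) = -28*1/61 - 555 = -28/61 - 555 = -33883/61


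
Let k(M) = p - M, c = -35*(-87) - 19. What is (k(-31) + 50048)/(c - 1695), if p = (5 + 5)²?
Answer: 50179/1331 ≈ 37.700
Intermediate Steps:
p = 100 (p = 10² = 100)
c = 3026 (c = 3045 - 19 = 3026)
k(M) = 100 - M
(k(-31) + 50048)/(c - 1695) = ((100 - 1*(-31)) + 50048)/(3026 - 1695) = ((100 + 31) + 50048)/1331 = (131 + 50048)*(1/1331) = 50179*(1/1331) = 50179/1331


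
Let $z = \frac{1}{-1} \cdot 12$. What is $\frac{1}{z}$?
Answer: $- \frac{1}{12} \approx -0.083333$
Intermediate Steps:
$z = -12$ ($z = \left(-1\right) 12 = -12$)
$\frac{1}{z} = \frac{1}{-12} = - \frac{1}{12}$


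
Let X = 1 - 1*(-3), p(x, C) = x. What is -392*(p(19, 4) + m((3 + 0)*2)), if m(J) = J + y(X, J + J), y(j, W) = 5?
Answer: -11760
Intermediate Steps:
X = 4 (X = 1 + 3 = 4)
m(J) = 5 + J (m(J) = J + 5 = 5 + J)
-392*(p(19, 4) + m((3 + 0)*2)) = -392*(19 + (5 + (3 + 0)*2)) = -392*(19 + (5 + 3*2)) = -392*(19 + (5 + 6)) = -392*(19 + 11) = -392*30 = -11760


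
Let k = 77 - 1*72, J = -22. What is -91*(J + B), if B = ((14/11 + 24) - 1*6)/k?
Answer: 90818/55 ≈ 1651.2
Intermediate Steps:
k = 5 (k = 77 - 72 = 5)
B = 212/55 (B = ((14/11 + 24) - 1*6)/5 = ((14*(1/11) + 24) - 6)*(⅕) = ((14/11 + 24) - 6)*(⅕) = (278/11 - 6)*(⅕) = (212/11)*(⅕) = 212/55 ≈ 3.8545)
-91*(J + B) = -91*(-22 + 212/55) = -91*(-998/55) = 90818/55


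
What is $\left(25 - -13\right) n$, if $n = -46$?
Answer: $-1748$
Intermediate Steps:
$\left(25 - -13\right) n = \left(25 - -13\right) \left(-46\right) = \left(25 + 13\right) \left(-46\right) = 38 \left(-46\right) = -1748$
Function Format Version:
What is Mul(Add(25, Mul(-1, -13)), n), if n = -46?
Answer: -1748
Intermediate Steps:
Mul(Add(25, Mul(-1, -13)), n) = Mul(Add(25, Mul(-1, -13)), -46) = Mul(Add(25, 13), -46) = Mul(38, -46) = -1748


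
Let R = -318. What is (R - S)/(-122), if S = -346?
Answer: -14/61 ≈ -0.22951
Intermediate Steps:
(R - S)/(-122) = (-318 - 1*(-346))/(-122) = (-318 + 346)*(-1/122) = 28*(-1/122) = -14/61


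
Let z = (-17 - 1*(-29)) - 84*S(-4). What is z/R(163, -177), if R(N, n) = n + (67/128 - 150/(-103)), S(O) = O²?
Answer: 17561088/2307467 ≈ 7.6105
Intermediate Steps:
z = -1332 (z = (-17 - 1*(-29)) - 84*(-4)² = (-17 + 29) - 84*16 = 12 - 1344 = -1332)
R(N, n) = 26101/13184 + n (R(N, n) = n + (67*(1/128) - 150*(-1/103)) = n + (67/128 + 150/103) = n + 26101/13184 = 26101/13184 + n)
z/R(163, -177) = -1332/(26101/13184 - 177) = -1332/(-2307467/13184) = -1332*(-13184/2307467) = 17561088/2307467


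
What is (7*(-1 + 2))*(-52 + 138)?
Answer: 602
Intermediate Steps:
(7*(-1 + 2))*(-52 + 138) = (7*1)*86 = 7*86 = 602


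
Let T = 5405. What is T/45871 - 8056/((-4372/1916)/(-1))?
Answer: -177002208039/50137003 ≈ -3530.4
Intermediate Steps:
T/45871 - 8056/((-4372/1916)/(-1)) = 5405/45871 - 8056/((-4372/1916)/(-1)) = 5405*(1/45871) - 8056/((-(-4372)/1916)) = 5405/45871 - 8056/((-1*(-1093/479))) = 5405/45871 - 8056/1093/479 = 5405/45871 - 8056*479/1093 = 5405/45871 - 3858824/1093 = -177002208039/50137003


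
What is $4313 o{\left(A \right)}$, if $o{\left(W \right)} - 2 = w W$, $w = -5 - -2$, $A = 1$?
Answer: $-4313$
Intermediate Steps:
$w = -3$ ($w = -5 + 2 = -3$)
$o{\left(W \right)} = 2 - 3 W$
$4313 o{\left(A \right)} = 4313 \left(2 - 3\right) = 4313 \left(-1\right) = -4313$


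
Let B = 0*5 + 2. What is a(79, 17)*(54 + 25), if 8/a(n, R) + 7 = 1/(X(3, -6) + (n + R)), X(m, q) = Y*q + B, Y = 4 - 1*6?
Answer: -69520/769 ≈ -90.403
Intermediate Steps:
Y = -2 (Y = 4 - 6 = -2)
B = 2 (B = 0 + 2 = 2)
X(m, q) = 2 - 2*q (X(m, q) = -2*q + 2 = 2 - 2*q)
a(n, R) = 8/(-7 + 1/(14 + R + n)) (a(n, R) = 8/(-7 + 1/((2 - 2*(-6)) + (n + R))) = 8/(-7 + 1/((2 + 12) + (R + n))) = 8/(-7 + 1/(14 + (R + n))) = 8/(-7 + 1/(14 + R + n)))
a(79, 17)*(54 + 25) = (8*(-14 - 1*17 - 1*79)/(97 + 7*17 + 7*79))*(54 + 25) = (8*(-14 - 17 - 79)/(97 + 119 + 553))*79 = (8*(-110)/769)*79 = (8*(1/769)*(-110))*79 = -880/769*79 = -69520/769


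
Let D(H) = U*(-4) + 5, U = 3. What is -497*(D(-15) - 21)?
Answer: 13916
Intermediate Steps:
D(H) = -7 (D(H) = 3*(-4) + 5 = -12 + 5 = -7)
-497*(D(-15) - 21) = -497*(-7 - 21) = -497*(-28) = 13916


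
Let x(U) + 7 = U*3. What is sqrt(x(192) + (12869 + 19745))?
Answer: 3*sqrt(3687) ≈ 182.16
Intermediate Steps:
x(U) = -7 + 3*U (x(U) = -7 + U*3 = -7 + 3*U)
sqrt(x(192) + (12869 + 19745)) = sqrt((-7 + 3*192) + (12869 + 19745)) = sqrt((-7 + 576) + 32614) = sqrt(569 + 32614) = sqrt(33183) = 3*sqrt(3687)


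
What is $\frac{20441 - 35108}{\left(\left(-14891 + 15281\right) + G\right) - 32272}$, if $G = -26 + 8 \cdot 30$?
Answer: $\frac{4889}{10556} \approx 0.46315$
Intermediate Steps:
$G = 214$ ($G = -26 + 240 = 214$)
$\frac{20441 - 35108}{\left(\left(-14891 + 15281\right) + G\right) - 32272} = \frac{20441 - 35108}{\left(\left(-14891 + 15281\right) + 214\right) - 32272} = - \frac{14667}{\left(390 + 214\right) - 32272} = - \frac{14667}{604 - 32272} = - \frac{14667}{-31668} = \left(-14667\right) \left(- \frac{1}{31668}\right) = \frac{4889}{10556}$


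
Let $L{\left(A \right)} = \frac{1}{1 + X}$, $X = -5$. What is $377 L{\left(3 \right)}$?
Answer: $- \frac{377}{4} \approx -94.25$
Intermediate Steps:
$L{\left(A \right)} = - \frac{1}{4}$ ($L{\left(A \right)} = \frac{1}{1 - 5} = \frac{1}{-4} = - \frac{1}{4}$)
$377 L{\left(3 \right)} = 377 \left(- \frac{1}{4}\right) = - \frac{377}{4}$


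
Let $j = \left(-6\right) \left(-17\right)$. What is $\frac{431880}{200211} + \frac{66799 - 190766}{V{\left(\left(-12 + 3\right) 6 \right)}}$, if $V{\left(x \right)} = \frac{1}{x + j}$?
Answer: $- \frac{397112768632}{66737} \approx -5.9504 \cdot 10^{6}$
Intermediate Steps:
$j = 102$
$V{\left(x \right)} = \frac{1}{102 + x}$ ($V{\left(x \right)} = \frac{1}{x + 102} = \frac{1}{102 + x}$)
$\frac{431880}{200211} + \frac{66799 - 190766}{V{\left(\left(-12 + 3\right) 6 \right)}} = \frac{431880}{200211} + \frac{66799 - 190766}{\frac{1}{102 + \left(-12 + 3\right) 6}} = 431880 \cdot \frac{1}{200211} + \frac{66799 - 190766}{\frac{1}{102 - 54}} = \frac{143960}{66737} - \frac{123967}{\frac{1}{102 - 54}} = \frac{143960}{66737} - \frac{123967}{\frac{1}{48}} = \frac{143960}{66737} - 123967 \frac{1}{\frac{1}{48}} = \frac{143960}{66737} - 5950416 = - \frac{397112768632}{66737}$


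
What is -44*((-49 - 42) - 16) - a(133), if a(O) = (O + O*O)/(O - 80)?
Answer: 231702/53 ≈ 4371.7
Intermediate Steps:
a(O) = (O + O**2)/(-80 + O)
-44*((-49 - 42) - 16) - a(133) = -44*((-49 - 42) - 16) - 133*(1 + 133)/(-80 + 133) = -44*(-91 - 16) - 133*134/53 = -44*(-107) - 133*134/53 = 4708 - 1*17822/53 = 4708 - 17822/53 = 231702/53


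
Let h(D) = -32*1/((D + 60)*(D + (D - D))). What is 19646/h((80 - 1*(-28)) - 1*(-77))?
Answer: -445227475/16 ≈ -2.7827e+7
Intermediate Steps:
h(D) = -32/(D*(60 + D)) (h(D) = -32*1/((60 + D)*(D + 0)) = -32*1/(D*(60 + D)) = -32/(D*(60 + D)))
19646/h((80 - 1*(-28)) - 1*(-77)) = 19646/((-32/(((80 - 1*(-28)) - 1*(-77))*(60 + ((80 - 1*(-28)) - 1*(-77)))))) = 19646/((-32/(((80 + 28) + 77)*(60 + ((80 + 28) + 77))))) = 19646/((-32/((108 + 77)*(60 + (108 + 77))))) = 19646/((-32/(185*(60 + 185)))) = 19646/((-32*1/185/245)) = 19646/((-32*1/185*1/245)) = 19646/(-32/45325) = 19646*(-45325/32) = -445227475/16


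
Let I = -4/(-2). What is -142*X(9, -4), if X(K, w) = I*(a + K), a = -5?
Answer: -1136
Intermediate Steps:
I = 2 (I = -4*(-½) = 2)
X(K, w) = -10 + 2*K (X(K, w) = 2*(-5 + K) = -10 + 2*K)
-142*X(9, -4) = -142*(-10 + 2*9) = -142*(-10 + 18) = -142*8 = -1136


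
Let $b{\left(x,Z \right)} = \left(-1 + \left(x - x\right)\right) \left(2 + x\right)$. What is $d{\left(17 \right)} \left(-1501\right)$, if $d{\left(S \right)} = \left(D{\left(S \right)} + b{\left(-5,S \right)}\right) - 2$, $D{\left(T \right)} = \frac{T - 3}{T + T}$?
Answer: $- \frac{36024}{17} \approx -2119.1$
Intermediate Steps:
$D{\left(T \right)} = \frac{-3 + T}{2 T}$
$b{\left(x,Z \right)} = -2 - x$ ($b{\left(x,Z \right)} = \left(-1 + 0\right) \left(2 + x\right) = - (2 + x) = -2 - x$)
$d{\left(S \right)} = 1 + \frac{-3 + S}{2 S}$ ($d{\left(S \right)} = \left(\frac{-3 + S}{2 S} - -3\right) - 2 = \left(\frac{-3 + S}{2 S} + \left(-2 + 5\right)\right) - 2 = \left(\frac{-3 + S}{2 S} + 3\right) - 2 = \left(3 + \frac{-3 + S}{2 S}\right) - 2 = 1 + \frac{-3 + S}{2 S}$)
$d{\left(17 \right)} \left(-1501\right) = \frac{3 \left(-1 + 17\right)}{2 \cdot 17} \left(-1501\right) = \frac{3}{2} \cdot \frac{1}{17} \cdot 16 \left(-1501\right) = \frac{24}{17} \left(-1501\right) = - \frac{36024}{17}$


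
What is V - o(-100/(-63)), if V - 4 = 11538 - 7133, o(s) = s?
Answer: 277667/63 ≈ 4407.4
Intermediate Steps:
V = 4409 (V = 4 + (11538 - 7133) = 4 + 4405 = 4409)
V - o(-100/(-63)) = 4409 - (-100)/(-63) = 4409 - (-100)*(-1)/63 = 4409 - 1*100/63 = 4409 - 100/63 = 277667/63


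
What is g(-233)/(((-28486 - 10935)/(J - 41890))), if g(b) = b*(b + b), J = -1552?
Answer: 4716845476/39421 ≈ 1.1965e+5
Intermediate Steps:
g(b) = 2*b**2 (g(b) = b*(2*b) = 2*b**2)
g(-233)/(((-28486 - 10935)/(J - 41890))) = (2*(-233)**2)/(((-28486 - 10935)/(-1552 - 41890))) = (2*54289)/((-39421/(-43442))) = 108578/((-39421*(-1/43442))) = 108578/(39421/43442) = 108578*(43442/39421) = 4716845476/39421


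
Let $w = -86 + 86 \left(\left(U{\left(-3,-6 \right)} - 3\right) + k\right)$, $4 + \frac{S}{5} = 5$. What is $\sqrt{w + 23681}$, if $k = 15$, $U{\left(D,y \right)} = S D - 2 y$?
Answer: $\sqrt{24369} \approx 156.11$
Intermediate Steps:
$S = 5$ ($S = -20 + 5 \cdot 5 = -20 + 25 = 5$)
$U{\left(D,y \right)} = - 2 y + 5 D$ ($U{\left(D,y \right)} = 5 D - 2 y = - 2 y + 5 D$)
$w = 688$ ($w = -86 + 86 \left(\left(\left(\left(-2\right) \left(-6\right) + 5 \left(-3\right)\right) - 3\right) + 15\right) = -86 + 86 \left(\left(\left(12 - 15\right) - 3\right) + 15\right) = -86 + 86 \left(\left(-3 - 3\right) + 15\right) = -86 + 86 \left(-6 + 15\right) = -86 + 86 \cdot 9 = -86 + 774 = 688$)
$\sqrt{w + 23681} = \sqrt{688 + 23681} = \sqrt{24369}$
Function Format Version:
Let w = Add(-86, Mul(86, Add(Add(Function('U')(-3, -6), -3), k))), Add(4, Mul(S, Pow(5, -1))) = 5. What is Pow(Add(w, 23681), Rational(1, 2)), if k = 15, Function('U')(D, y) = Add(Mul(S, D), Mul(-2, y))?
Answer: Pow(24369, Rational(1, 2)) ≈ 156.11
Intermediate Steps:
S = 5 (S = Add(-20, Mul(5, 5)) = Add(-20, 25) = 5)
Function('U')(D, y) = Add(Mul(-2, y), Mul(5, D)) (Function('U')(D, y) = Add(Mul(5, D), Mul(-2, y)) = Add(Mul(-2, y), Mul(5, D)))
w = 688 (w = Add(-86, Mul(86, Add(Add(Add(Mul(-2, -6), Mul(5, -3)), -3), 15))) = Add(-86, Mul(86, Add(Add(Add(12, -15), -3), 15))) = Add(-86, Mul(86, Add(Add(-3, -3), 15))) = Add(-86, Mul(86, Add(-6, 15))) = Add(-86, Mul(86, 9)) = Add(-86, 774) = 688)
Pow(Add(w, 23681), Rational(1, 2)) = Pow(Add(688, 23681), Rational(1, 2)) = Pow(24369, Rational(1, 2))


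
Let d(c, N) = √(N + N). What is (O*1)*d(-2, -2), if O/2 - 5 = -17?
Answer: -48*I ≈ -48.0*I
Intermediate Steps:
O = -24 (O = 10 + 2*(-17) = 10 - 34 = -24)
d(c, N) = √2*√N (d(c, N) = √(2*N) = √2*√N)
(O*1)*d(-2, -2) = (-24*1)*(√2*√(-2)) = -24*√2*I*√2 = -48*I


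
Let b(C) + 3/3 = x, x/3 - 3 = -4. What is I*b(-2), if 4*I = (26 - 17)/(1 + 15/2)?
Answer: -18/17 ≈ -1.0588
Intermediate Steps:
x = -3 (x = 9 + 3*(-4) = 9 - 12 = -3)
b(C) = -4 (b(C) = -1 - 3 = -4)
I = 9/34 (I = ((26 - 17)/(1 + 15/2))/4 = (9/(1 + 15*(½)))/4 = (9/(1 + 15/2))/4 = (9/(17/2))/4 = (9*(2/17))/4 = (¼)*(18/17) = 9/34 ≈ 0.26471)
I*b(-2) = (9/34)*(-4) = -18/17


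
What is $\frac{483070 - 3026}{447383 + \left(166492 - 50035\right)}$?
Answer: $\frac{120011}{140960} \approx 0.85138$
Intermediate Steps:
$\frac{483070 - 3026}{447383 + \left(166492 - 50035\right)} = \frac{483070 - 3026}{447383 + 116457} = \frac{483070 - 3026}{563840} = 480044 \cdot \frac{1}{563840} = \frac{120011}{140960}$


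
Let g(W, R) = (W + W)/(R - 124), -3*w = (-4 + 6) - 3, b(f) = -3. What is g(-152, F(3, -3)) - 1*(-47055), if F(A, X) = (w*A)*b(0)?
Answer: 5976289/127 ≈ 47057.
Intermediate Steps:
w = 1/3 (w = -((-4 + 6) - 3)/3 = -(2 - 3)/3 = -1/3*(-1) = 1/3 ≈ 0.33333)
F(A, X) = -A (F(A, X) = (A/3)*(-3) = -A)
g(W, R) = 2*W/(-124 + R) (g(W, R) = (2*W)/(-124 + R) = 2*W/(-124 + R))
g(-152, F(3, -3)) - 1*(-47055) = 2*(-152)/(-124 - 1*3) - 1*(-47055) = 2*(-152)/(-124 - 3) + 47055 = 2*(-152)/(-127) + 47055 = 2*(-152)*(-1/127) + 47055 = 304/127 + 47055 = 5976289/127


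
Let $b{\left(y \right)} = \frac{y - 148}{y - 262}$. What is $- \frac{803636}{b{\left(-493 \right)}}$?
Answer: $- \frac{606745180}{641} \approx -9.4656 \cdot 10^{5}$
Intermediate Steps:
$b{\left(y \right)} = \frac{-148 + y}{-262 + y}$
$- \frac{803636}{b{\left(-493 \right)}} = - \frac{803636}{\frac{1}{-262 - 493} \left(-148 - 493\right)} = - \frac{803636}{\frac{1}{-755} \left(-641\right)} = - \frac{803636}{\left(- \frac{1}{755}\right) \left(-641\right)} = - \frac{803636}{\frac{641}{755}} = \left(-803636\right) \frac{755}{641} = - \frac{606745180}{641}$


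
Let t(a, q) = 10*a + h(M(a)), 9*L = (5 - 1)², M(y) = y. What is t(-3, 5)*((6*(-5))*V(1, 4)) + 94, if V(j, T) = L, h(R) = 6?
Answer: 1374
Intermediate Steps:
L = 16/9 (L = (5 - 1)²/9 = (⅑)*4² = (⅑)*16 = 16/9 ≈ 1.7778)
t(a, q) = 6 + 10*a (t(a, q) = 10*a + 6 = 6 + 10*a)
V(j, T) = 16/9
t(-3, 5)*((6*(-5))*V(1, 4)) + 94 = (6 + 10*(-3))*((6*(-5))*(16/9)) + 94 = (6 - 30)*(-30*16/9) + 94 = -24*(-160/3) + 94 = 1280 + 94 = 1374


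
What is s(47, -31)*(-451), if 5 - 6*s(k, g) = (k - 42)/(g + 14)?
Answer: -6765/17 ≈ -397.94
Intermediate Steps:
s(k, g) = 5/6 - (-42 + k)/(6*(14 + g)) (s(k, g) = 5/6 - (k - 42)/(6*(g + 14)) = 5/6 - (-42 + k)/(6*(14 + g)))
s(47, -31)*(-451) = ((112 - 1*47 + 5*(-31))/(6*(14 - 31)))*(-451) = ((1/6)*(112 - 47 - 155)/(-17))*(-451) = ((1/6)*(-1/17)*(-90))*(-451) = (15/17)*(-451) = -6765/17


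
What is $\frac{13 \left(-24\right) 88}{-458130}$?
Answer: $\frac{4576}{76355} \approx 0.059931$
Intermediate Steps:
$\frac{13 \left(-24\right) 88}{-458130} = \left(-312\right) 88 \left(- \frac{1}{458130}\right) = \left(-27456\right) \left(- \frac{1}{458130}\right) = \frac{4576}{76355}$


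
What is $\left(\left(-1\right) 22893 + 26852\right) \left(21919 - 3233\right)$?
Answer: $73977874$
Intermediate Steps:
$\left(\left(-1\right) 22893 + 26852\right) \left(21919 - 3233\right) = \left(-22893 + 26852\right) 18686 = 3959 \cdot 18686 = 73977874$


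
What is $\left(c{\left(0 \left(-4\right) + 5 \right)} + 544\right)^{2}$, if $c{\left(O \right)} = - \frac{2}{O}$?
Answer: $\frac{7387524}{25} \approx 2.955 \cdot 10^{5}$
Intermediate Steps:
$\left(c{\left(0 \left(-4\right) + 5 \right)} + 544\right)^{2} = \left(- \frac{2}{0 \left(-4\right) + 5} + 544\right)^{2} = \left(- \frac{2}{0 + 5} + 544\right)^{2} = \left(- \frac{2}{5} + 544\right)^{2} = \left(\frac{2718}{5}\right)^{2} = \frac{7387524}{25}$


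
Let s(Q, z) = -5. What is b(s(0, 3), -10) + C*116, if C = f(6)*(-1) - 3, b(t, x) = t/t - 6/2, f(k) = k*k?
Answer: -4526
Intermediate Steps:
f(k) = k²
b(t, x) = -2 (b(t, x) = 1 - 6*½ = 1 - 3 = -2)
C = -39 (C = 6²*(-1) - 3 = 36*(-1) - 3 = -36 - 3 = -39)
b(s(0, 3), -10) + C*116 = -2 - 39*116 = -2 - 4524 = -4526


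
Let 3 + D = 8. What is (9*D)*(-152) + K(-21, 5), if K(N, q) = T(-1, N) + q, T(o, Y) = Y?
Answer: -6856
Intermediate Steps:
D = 5 (D = -3 + 8 = 5)
K(N, q) = N + q
(9*D)*(-152) + K(-21, 5) = (9*5)*(-152) + (-21 + 5) = 45*(-152) - 16 = -6840 - 16 = -6856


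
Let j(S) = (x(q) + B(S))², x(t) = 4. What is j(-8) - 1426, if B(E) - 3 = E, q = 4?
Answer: -1425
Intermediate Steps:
B(E) = 3 + E
j(S) = (7 + S)² (j(S) = (4 + (3 + S))² = (7 + S)²)
j(-8) - 1426 = (7 - 8)² - 1426 = (-1)² - 1426 = 1 - 1426 = -1425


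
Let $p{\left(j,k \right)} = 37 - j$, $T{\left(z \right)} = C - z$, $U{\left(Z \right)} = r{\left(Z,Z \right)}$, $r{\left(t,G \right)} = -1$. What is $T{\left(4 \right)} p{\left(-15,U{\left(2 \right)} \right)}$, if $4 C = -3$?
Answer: $-247$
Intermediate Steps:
$C = - \frac{3}{4}$ ($C = \frac{1}{4} \left(-3\right) = - \frac{3}{4} \approx -0.75$)
$U{\left(Z \right)} = -1$
$T{\left(z \right)} = - \frac{3}{4} - z$
$T{\left(4 \right)} p{\left(-15,U{\left(2 \right)} \right)} = \left(- \frac{3}{4} - 4\right) \left(37 - -15\right) = \left(- \frac{3}{4} - 4\right) \left(37 + 15\right) = \left(- \frac{19}{4}\right) 52 = -247$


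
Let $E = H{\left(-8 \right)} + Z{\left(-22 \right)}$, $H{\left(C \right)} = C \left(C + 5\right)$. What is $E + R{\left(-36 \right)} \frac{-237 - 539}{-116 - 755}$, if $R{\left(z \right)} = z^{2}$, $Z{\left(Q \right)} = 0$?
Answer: $\frac{1026600}{871} \approx 1178.6$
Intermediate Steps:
$H{\left(C \right)} = C \left(5 + C\right)$
$E = 24$ ($E = - 8 \left(5 - 8\right) + 0 = \left(-8\right) \left(-3\right) + 0 = 24 + 0 = 24$)
$E + R{\left(-36 \right)} \frac{-237 - 539}{-116 - 755} = 24 + \left(-36\right)^{2} \frac{-237 - 539}{-116 - 755} = 24 + 1296 \left(- \frac{776}{-871}\right) = 24 + 1296 \left(\left(-776\right) \left(- \frac{1}{871}\right)\right) = 24 + 1296 \cdot \frac{776}{871} = 24 + \frac{1005696}{871} = \frac{1026600}{871}$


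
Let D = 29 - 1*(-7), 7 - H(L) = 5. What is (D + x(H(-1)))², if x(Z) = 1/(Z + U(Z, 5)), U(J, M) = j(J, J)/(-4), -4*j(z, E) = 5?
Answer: 1817104/1369 ≈ 1327.3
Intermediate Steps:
j(z, E) = -5/4 (j(z, E) = -¼*5 = -5/4)
U(J, M) = 5/16 (U(J, M) = -5/4/(-4) = -5/4*(-¼) = 5/16)
H(L) = 2 (H(L) = 7 - 1*5 = 7 - 5 = 2)
D = 36 (D = 29 + 7 = 36)
x(Z) = 1/(5/16 + Z) (x(Z) = 1/(Z + 5/16) = 1/(5/16 + Z))
(D + x(H(-1)))² = (36 + 16/(5 + 16*2))² = (36 + 16/(5 + 32))² = (36 + 16/37)² = (1348/37)² = 1817104/1369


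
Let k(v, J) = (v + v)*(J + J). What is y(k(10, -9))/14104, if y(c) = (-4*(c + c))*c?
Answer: -129600/1763 ≈ -73.511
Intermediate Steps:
k(v, J) = 4*J*v (k(v, J) = (2*v)*(2*J) = 4*J*v)
y(c) = -8*c**2 (y(c) = (-8*c)*c = -8*c**2)
y(k(10, -9))/14104 = -8*(4*(-9)*10)**2/14104 = -8*(-360)**2*(1/14104) = -8*129600*(1/14104) = -1036800*1/14104 = -129600/1763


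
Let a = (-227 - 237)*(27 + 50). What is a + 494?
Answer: -35234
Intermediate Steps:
a = -35728 (a = -464*77 = -35728)
a + 494 = -35728 + 494 = -35234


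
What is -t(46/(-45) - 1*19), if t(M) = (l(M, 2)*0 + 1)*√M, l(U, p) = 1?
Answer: -I*√4505/15 ≈ -4.4746*I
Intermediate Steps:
t(M) = √M (t(M) = (1*0 + 1)*√M = (0 + 1)*√M = 1*√M = √M)
-t(46/(-45) - 1*19) = -√(46/(-45) - 1*19) = -√(46*(-1/45) - 19) = -√(-46/45 - 19) = -√(-901/45) = -I*√4505/15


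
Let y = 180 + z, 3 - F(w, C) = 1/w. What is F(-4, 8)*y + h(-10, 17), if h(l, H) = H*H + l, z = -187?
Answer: 1025/4 ≈ 256.25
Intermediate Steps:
F(w, C) = 3 - 1/w
y = -7 (y = 180 - 187 = -7)
h(l, H) = l + H² (h(l, H) = H² + l = l + H²)
F(-4, 8)*y + h(-10, 17) = (3 - 1/(-4))*(-7) + (-10 + 17²) = (3 - 1*(-¼))*(-7) + (-10 + 289) = (3 + ¼)*(-7) + 279 = (13/4)*(-7) + 279 = -91/4 + 279 = 1025/4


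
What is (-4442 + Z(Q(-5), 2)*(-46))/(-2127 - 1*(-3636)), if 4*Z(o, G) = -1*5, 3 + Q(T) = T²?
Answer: -2923/1006 ≈ -2.9056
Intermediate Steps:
Q(T) = -3 + T²
Z(o, G) = -5/4 (Z(o, G) = (-1*5)/4 = (¼)*(-5) = -5/4)
(-4442 + Z(Q(-5), 2)*(-46))/(-2127 - 1*(-3636)) = (-4442 - 5/4*(-46))/(-2127 - 1*(-3636)) = (-4442 + 115/2)/(-2127 + 3636) = -8769/2/1509 = -8769/2*1/1509 = -2923/1006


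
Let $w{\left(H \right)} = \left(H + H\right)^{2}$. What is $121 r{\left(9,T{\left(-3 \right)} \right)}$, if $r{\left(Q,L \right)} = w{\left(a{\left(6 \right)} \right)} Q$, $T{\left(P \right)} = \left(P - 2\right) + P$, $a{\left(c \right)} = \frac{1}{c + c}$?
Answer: $\frac{121}{4} \approx 30.25$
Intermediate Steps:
$a{\left(c \right)} = \frac{1}{2 c}$
$T{\left(P \right)} = -2 + 2 P$ ($T{\left(P \right)} = \left(-2 + P\right) + P = -2 + 2 P$)
$w{\left(H \right)} = 4 H^{2}$ ($w{\left(H \right)} = \left(2 H\right)^{2} = 4 H^{2}$)
$r{\left(Q,L \right)} = \frac{Q}{36}$ ($r{\left(Q,L \right)} = 4 \left(\frac{1}{2 \cdot 6}\right)^{2} Q = 4 \left(\frac{1}{2} \cdot \frac{1}{6}\right)^{2} Q = \frac{4}{144} Q = 4 \cdot \frac{1}{144} Q = \frac{Q}{36}$)
$121 r{\left(9,T{\left(-3 \right)} \right)} = 121 \cdot \frac{1}{36} \cdot 9 = 121 \cdot \frac{1}{4} = \frac{121}{4}$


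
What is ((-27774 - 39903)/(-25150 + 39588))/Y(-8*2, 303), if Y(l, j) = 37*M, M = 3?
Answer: -22559/534206 ≈ -0.042229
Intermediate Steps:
Y(l, j) = 111 (Y(l, j) = 37*3 = 111)
((-27774 - 39903)/(-25150 + 39588))/Y(-8*2, 303) = ((-27774 - 39903)/(-25150 + 39588))/111 = -67677/14438*(1/111) = -67677*1/14438*(1/111) = -67677/14438*1/111 = -22559/534206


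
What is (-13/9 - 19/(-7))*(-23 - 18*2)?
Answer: -4720/63 ≈ -74.921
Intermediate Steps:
(-13/9 - 19/(-7))*(-23 - 18*2) = (-13*⅑ - 19*(-⅐))*(-23 - 36) = (-13/9 + 19/7)*(-59) = (80/63)*(-59) = -4720/63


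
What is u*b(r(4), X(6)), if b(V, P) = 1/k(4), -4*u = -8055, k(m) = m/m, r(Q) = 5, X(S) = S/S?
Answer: 8055/4 ≈ 2013.8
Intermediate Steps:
X(S) = 1
k(m) = 1
u = 8055/4 (u = -1/4*(-8055) = 8055/4 ≈ 2013.8)
b(V, P) = 1 (b(V, P) = 1/1 = 1)
u*b(r(4), X(6)) = (8055/4)*1 = 8055/4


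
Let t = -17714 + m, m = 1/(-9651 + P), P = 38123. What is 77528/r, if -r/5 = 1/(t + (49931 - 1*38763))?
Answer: 1806186397301/17795 ≈ 1.0150e+8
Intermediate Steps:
m = 1/28472 (m = 1/(-9651 + 38123) = 1/28472 ≈ 3.5122e-5)
t = -504353007/28472 (t = -17714 + 1/28472 = -504353007/28472 ≈ -17714.)
r = 142360/186377711 (r = -5/(-504353007/28472 + (49931 - 1*38763)) = -5/(-504353007/28472 + (49931 - 38763)) = -5/(-504353007/28472 + 11168) = -5/(-186377711/28472) = -5*(-28472/186377711) = 142360/186377711 ≈ 0.00076383)
77528/r = 77528/(142360/186377711) = 77528*(186377711/142360) = 1806186397301/17795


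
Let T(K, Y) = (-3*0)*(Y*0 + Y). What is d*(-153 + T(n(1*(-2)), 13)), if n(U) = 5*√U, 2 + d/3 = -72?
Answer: 33966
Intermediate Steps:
d = -222 (d = -6 + 3*(-72) = -6 - 216 = -222)
T(K, Y) = 0 (T(K, Y) = 0*(0 + Y) = 0*Y = 0)
d*(-153 + T(n(1*(-2)), 13)) = -222*(-153 + 0) = -222*(-153) = 33966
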